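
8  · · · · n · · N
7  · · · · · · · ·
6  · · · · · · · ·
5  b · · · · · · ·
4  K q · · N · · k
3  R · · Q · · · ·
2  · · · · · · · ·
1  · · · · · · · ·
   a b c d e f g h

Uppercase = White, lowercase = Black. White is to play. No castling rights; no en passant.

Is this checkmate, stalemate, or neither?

White to move; white king on a4.
In check: yes, from the black queen on b4.
King squares — a3: own rook; b3: attacked by Qb4; b4: attacked by Ba5; a5: attacked by Qb4; b5: attacked by Qb4.
Legal moves for White: none.
In check with no legal moves → checkmate.

checkmate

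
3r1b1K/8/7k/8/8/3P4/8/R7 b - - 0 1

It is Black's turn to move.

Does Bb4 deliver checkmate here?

After Bb4: white king on h8; in check: yes, from the black rook on d8.
King squares — g7: attacked by Kh6; h7: attacked by Kh6; g8: attacked by Rd8.
White has no legal moves → checkmate.

yes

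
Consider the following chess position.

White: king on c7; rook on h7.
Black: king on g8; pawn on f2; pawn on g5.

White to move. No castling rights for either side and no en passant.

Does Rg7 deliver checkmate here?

After Rg7: black king on g8; in check: yes, from the white rook on g7.
Black has 3 legal replies: Kh8, Kf8, Kxg7.
In check but a legal move exists → not checkmate.

no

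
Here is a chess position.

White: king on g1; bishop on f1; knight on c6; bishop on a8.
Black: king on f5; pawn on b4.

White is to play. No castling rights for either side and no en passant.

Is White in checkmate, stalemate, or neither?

White to move; white king on g1.
In check: no.
Legal moves for White include: Bb7, Nd8, Nb8, Ne7+, Na7, Ne5, Na5, Nd4+, Nxb4, Kh2, Kg2, Kf2, Kh1, Ba6, Bb5, Bc4, Bh3+, Bd3+, ... (list truncated; more exist).
White has legal moves and is not in check → neither.

neither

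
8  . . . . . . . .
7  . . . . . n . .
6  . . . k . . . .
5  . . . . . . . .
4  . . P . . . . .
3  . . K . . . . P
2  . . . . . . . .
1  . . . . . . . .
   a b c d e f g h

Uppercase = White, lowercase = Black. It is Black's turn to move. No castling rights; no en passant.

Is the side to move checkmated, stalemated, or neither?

Black to move; black king on d6.
In check: no.
Legal moves for Black: Nh8, Nd8, Nh6, Ng5, Ne5, Ke7, Kd7, Kc7, Ke6, Kc6, Ke5, Kc5.
Black has 12 legal moves and is not in check → neither.

neither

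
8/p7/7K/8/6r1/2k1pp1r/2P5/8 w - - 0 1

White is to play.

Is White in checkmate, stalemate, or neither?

White to move; white king on h6.
In check: yes, from the black rook on h3.
King squares — g5: attacked by Rg4; h5: attacked by Rh3; g6: attacked by Rg4; g7: attacked by Rg4; h7: attacked by Rh3.
Legal moves for White: none.
In check with no legal moves → checkmate.

checkmate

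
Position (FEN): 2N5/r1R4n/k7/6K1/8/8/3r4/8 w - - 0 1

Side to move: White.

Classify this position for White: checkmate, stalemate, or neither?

neither

White to move; white king on g5.
In check: yes, from the black knight on h7.
King squares — f4: available; g4: available; h4: available; f5: available; h5: available; f6: attacked by Nh7; g6: available; h6: available.
Legal moves for White: Kh6, Kg6, Kh5, Kf5, Kh4, Kg4, Kf4, Rxh7.
White is in check but has 8 legal moves → neither.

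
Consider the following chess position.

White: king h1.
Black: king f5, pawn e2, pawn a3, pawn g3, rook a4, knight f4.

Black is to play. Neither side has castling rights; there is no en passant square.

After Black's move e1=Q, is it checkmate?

yes

After e1=Q: white king on h1; in check: yes, from the black queen on e1.
King squares — g1: attacked by Qe1; g2: attacked by Nf4; h2: attacked by Pg3.
White has no legal moves → checkmate.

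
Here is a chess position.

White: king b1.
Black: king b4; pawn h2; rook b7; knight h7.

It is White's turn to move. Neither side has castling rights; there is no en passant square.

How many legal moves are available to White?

White to move; king on b1.
In check: no.
Legal moves: Kc2, Kb2, Ka2, Kc1, Ka1.
Count: 5.

5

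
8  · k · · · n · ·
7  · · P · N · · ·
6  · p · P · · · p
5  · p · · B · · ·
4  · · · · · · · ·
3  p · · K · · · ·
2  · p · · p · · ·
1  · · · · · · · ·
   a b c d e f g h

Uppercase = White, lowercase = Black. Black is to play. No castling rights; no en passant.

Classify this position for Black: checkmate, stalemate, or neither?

Black to move; black king on b8.
In check: yes, from the white pawn on c7.
Legal moves for Black: Ka8, Kb7, Ka7.
Black is in check but has 3 legal moves → neither.

neither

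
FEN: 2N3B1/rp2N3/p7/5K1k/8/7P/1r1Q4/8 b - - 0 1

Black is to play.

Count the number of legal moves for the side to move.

13

Black to move; king on h5.
In check: no.
Legal moves: Ra8, Kh4, Rb6, Rb5+, Rb4, Rb3, Rxd2, Rc2, Ra2, Rb1, b6, a5, b5.
Count: 13.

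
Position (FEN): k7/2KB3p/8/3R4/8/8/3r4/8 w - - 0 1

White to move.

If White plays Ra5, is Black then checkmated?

After Ra5: black king on a8; in check: yes, from the white rook on a5.
King squares — a7: attacked by Ra5; b7: attacked by Kc7; b8: attacked by Kc7.
Black has no legal moves → checkmate.

yes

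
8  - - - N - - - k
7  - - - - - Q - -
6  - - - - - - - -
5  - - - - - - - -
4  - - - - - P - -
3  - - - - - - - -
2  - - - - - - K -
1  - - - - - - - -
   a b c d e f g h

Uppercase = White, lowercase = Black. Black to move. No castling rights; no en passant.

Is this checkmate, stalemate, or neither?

Black to move; black king on h8.
In check: no.
King squares — g7: attacked by Qf7; h7: attacked by Qf7; g8: attacked by Qf7.
Legal moves for Black: none.
Not in check and no legal moves → stalemate.

stalemate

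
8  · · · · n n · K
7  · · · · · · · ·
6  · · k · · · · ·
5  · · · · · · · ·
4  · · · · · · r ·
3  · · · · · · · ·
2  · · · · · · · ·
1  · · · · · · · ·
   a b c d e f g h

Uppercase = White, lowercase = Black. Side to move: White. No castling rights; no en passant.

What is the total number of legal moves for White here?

White to move; king on h8.
In check: no.
Legal moves: none.
Count: 0.

0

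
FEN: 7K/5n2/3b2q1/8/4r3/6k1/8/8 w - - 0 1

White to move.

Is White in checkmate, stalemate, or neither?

White to move; white king on h8.
In check: yes, from the black knight on f7.
King squares — g7: attacked by Qg6; h7: attacked by Qg6; g8: attacked by Qg6.
Legal moves for White: none.
In check with no legal moves → checkmate.

checkmate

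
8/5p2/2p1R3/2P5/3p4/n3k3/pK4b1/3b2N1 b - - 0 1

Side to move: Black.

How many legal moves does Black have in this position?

6

Black to move; king on e3.
In check: yes, from the white rook on e6.
Legal moves: Kf4, Kd3, Kf2, Kd2, Be4, fxe6.
Count: 6.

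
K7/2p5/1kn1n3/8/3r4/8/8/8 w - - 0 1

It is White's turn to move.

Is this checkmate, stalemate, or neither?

stalemate

White to move; white king on a8.
In check: no.
King squares — a7: attacked by Kb6; b7: attacked by Kb6; b8: attacked by Nc6.
Legal moves for White: none.
Not in check and no legal moves → stalemate.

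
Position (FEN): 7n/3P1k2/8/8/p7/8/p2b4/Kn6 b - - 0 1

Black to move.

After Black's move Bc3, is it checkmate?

no

After Bc3: white king on a1; in check: yes, from the black bishop on c3.
White has 1 legal reply: Kxa2.
In check but a legal move exists → not checkmate.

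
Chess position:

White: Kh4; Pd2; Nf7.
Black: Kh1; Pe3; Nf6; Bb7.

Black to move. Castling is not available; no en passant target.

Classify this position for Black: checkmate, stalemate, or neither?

Black to move; black king on h1.
In check: no.
Legal moves for Black include: Bc8, Ba8, Bc6, Ba6, Bd5, Be4, Bf3, Bg2, Ng8, Ne8, Nh7, Nd7, Nh5, Nd5, Ng4, Ne4, Kh2, Kg2, ... (list truncated; more exist).
Black has legal moves and is not in check → neither.

neither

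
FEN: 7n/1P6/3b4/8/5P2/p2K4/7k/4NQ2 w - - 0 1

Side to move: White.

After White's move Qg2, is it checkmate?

yes

After Qg2: black king on h2; in check: yes, from the white queen on g2.
King squares — g1: attacked by Qg2; h1: attacked by Qg2; g2: attacked by Ne1; g3: attacked by Qg2; h3: attacked by Qg2.
Black has no legal moves → checkmate.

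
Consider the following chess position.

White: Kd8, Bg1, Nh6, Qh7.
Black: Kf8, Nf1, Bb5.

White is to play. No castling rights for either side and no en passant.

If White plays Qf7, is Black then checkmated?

After Qf7: black king on f8; in check: yes, from the white queen on f7.
King squares — e7: attacked by Qf7; f7: attacked by Nh6; g7: attacked by Qf7; e8: attacked by Qf7; g8: attacked by Nh6.
Black has no legal moves → checkmate.

yes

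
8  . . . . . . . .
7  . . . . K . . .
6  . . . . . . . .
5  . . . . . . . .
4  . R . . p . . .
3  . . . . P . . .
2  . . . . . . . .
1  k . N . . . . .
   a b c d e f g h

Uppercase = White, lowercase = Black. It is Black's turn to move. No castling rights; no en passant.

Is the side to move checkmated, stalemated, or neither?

stalemate

Black to move; black king on a1.
In check: no.
King squares — b1: attacked by Rb4; a2: attacked by Nc1; b2: attacked by Rb4.
Legal moves for Black: none.
Not in check and no legal moves → stalemate.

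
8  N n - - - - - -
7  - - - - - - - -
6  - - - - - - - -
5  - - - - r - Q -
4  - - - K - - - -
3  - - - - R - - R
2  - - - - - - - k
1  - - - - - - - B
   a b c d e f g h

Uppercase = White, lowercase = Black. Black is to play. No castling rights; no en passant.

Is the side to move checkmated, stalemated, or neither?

Black to move; black king on h2.
In check: yes, from the white rook on h3.
King squares — g1: attacked by Qg5; h1: attacked by Rh3; g2: attacked by Bh1; g3: attacked by Re3; h3: attacked by Re3.
Legal moves for Black: none.
In check with no legal moves → checkmate.

checkmate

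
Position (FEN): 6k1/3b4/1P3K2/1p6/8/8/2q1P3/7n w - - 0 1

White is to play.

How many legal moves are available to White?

6

White to move; king on f6.
In check: no.
Legal moves: Ke7, Kg5, Ke5, b7, e3, e4.
Count: 6.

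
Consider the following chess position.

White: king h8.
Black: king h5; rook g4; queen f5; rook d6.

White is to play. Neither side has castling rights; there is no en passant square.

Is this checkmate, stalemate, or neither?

White to move; white king on h8.
In check: no.
King squares — g7: attacked by Rg4; h7: attacked by Qf5; g8: attacked by Rg4.
Legal moves for White: none.
Not in check and no legal moves → stalemate.

stalemate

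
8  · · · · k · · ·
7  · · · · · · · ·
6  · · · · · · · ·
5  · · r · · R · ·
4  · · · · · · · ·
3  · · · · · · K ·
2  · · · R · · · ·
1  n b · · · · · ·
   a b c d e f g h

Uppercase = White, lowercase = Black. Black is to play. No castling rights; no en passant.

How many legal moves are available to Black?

20

Black to move; king on e8.
In check: no.
Legal moves: Ke7, Rc8, Rc7, Rc6, Rxf5, Re5, Rd5, Rb5, Ra5, Rc4, Rc3+, Rc2, Rc1, Bxf5, Be4, Bd3, Bc2, Ba2, Nb3, Nc2.
Count: 20.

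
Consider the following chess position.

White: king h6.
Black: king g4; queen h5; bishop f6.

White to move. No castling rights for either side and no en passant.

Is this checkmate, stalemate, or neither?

checkmate

White to move; white king on h6.
In check: yes, from the black queen on h5.
King squares — g5: attacked by Kg4; h5: attacked by Kg4; g6: attacked by Qh5; g7: attacked by Bf6; h7: attacked by Qh5.
Legal moves for White: none.
In check with no legal moves → checkmate.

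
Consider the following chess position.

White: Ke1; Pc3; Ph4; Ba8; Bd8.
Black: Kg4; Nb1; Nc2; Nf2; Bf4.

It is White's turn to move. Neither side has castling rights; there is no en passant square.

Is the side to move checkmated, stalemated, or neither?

neither

White to move; white king on e1.
In check: yes, from the black knight on c2.
Legal moves for White: Kxf2, Ke2, Kf1.
White is in check but has 3 legal moves → neither.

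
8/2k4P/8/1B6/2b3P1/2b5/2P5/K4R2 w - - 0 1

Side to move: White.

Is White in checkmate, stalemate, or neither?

White to move; white king on a1.
In check: yes, from the black bishop on c3.
King squares — b1: available; a2: attacked by Bc4; b2: attacked by Bc3.
Legal moves for White: Kb1.
White is in check but has 1 legal move → neither.

neither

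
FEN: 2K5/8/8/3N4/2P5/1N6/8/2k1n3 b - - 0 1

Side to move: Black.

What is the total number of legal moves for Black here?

Black to move; king on c1.
In check: yes, from the white knight on b3.
Legal moves: Kc2, Kb2, Kd1, Kb1.
Count: 4.

4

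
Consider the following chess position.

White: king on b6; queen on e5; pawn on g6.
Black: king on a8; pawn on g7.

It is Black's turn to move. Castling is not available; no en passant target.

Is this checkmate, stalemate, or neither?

Black to move; black king on a8.
In check: no.
King squares — a7: attacked by Kb6; b7: attacked by Kb6; b8: attacked by Qe5.
Legal moves for Black: none.
Not in check and no legal moves → stalemate.

stalemate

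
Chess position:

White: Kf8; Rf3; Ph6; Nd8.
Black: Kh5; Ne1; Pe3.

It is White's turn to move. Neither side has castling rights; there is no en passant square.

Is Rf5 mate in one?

no

After Rf5: black king on h5; in check: yes, from the white rook on f5.
Black has 4 legal replies: Kxh6, Kg6, Kh4, Kg4.
In check but a legal move exists → not checkmate.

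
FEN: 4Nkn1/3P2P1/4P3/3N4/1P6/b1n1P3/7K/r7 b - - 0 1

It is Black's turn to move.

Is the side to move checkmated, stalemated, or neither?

Black to move; black king on f8.
In check: yes, from the white pawn on g7.
King squares — e7: attacked by Nd5; f7: attacked by Pe6; g7: attacked by Ne8; e8: attacked by Pd7; g8: own knight.
Legal moves for Black: none.
In check with no legal moves → checkmate.

checkmate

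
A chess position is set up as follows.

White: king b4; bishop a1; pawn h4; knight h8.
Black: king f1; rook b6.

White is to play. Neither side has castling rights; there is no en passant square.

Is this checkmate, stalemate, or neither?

White to move; white king on b4.
In check: yes, from the black rook on b6.
Legal moves for White: Kc5, Ka5, Kc4, Ka4, Kc3, Ka3.
White is in check but has 6 legal moves → neither.

neither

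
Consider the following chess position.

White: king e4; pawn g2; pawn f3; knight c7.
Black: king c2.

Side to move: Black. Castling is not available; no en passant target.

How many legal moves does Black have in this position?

7

Black to move; king on c2.
In check: no.
Legal moves: Kc3, Kb3, Kd2, Kb2, Kd1, Kc1, Kb1.
Count: 7.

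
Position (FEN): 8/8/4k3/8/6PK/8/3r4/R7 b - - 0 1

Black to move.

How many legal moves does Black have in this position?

Black to move; king on e6.
In check: no.
Legal moves: Kf7, Ke7, Kd7, Kf6, Kd6, Ke5, Kd5, Rd8, Rd7, Rd6, Rd5, Rd4, Rd3, Rh2+, Rg2, Rf2, Re2, Rc2, Rb2, Ra2, Rd1.
Count: 21.

21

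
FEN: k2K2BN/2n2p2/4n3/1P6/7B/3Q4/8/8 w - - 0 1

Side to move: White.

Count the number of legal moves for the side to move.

3

White to move; king on d8.
In check: yes, from the black knight on e6.
Legal moves: Kc8, Ke7, Kd7.
Count: 3.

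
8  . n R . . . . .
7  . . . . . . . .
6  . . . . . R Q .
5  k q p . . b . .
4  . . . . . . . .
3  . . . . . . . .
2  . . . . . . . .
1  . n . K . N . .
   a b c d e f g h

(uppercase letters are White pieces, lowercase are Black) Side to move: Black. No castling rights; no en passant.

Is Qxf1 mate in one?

After Qxf1: white king on d1; in check: yes, from the black queen on f1.
King squares — c1: attacked by Qf1; e1: attacked by Qf1; c2: attacked by Bf5; d2: attacked by Nb1; e2: attacked by Qf1.
White has no legal moves → checkmate.

yes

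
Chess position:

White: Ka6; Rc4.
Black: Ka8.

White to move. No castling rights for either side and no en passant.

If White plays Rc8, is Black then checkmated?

After Rc8: black king on a8; in check: yes, from the white rook on c8.
King squares — a7: attacked by Ka6; b7: attacked by Ka6; b8: attacked by Rc8.
Black has no legal moves → checkmate.

yes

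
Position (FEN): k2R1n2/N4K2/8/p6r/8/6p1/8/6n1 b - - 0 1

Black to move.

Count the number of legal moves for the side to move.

2

Black to move; king on a8.
In check: yes, from the white rook on d8.
Legal moves: Kb7, Kxa7.
Count: 2.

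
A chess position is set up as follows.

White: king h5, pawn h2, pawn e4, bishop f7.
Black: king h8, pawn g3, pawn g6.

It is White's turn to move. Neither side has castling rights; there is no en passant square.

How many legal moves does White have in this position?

White to move; king on h5.
In check: yes, from the black pawn on g6.
Legal moves: Kh6, Kxg6, Kg5, Kh4, Kg4, Bxg6.
Count: 6.

6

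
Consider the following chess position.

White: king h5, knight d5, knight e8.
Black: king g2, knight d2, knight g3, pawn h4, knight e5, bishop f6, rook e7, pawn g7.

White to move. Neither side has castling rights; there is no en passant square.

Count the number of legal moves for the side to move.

0

White to move; king on h5.
In check: yes, from the black knight on g3.
Legal moves: none.
Count: 0.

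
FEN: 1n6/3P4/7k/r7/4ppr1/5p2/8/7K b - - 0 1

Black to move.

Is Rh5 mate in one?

yes

After Rh5: white king on h1; in check: yes, from the black rook on h5.
King squares — g1: attacked by Rg4; g2: attacked by Pf3; h2: attacked by Rh5.
White has no legal moves → checkmate.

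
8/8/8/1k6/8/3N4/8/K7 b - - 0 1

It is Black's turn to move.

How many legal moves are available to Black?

Black to move; king on b5.
In check: no.
Legal moves: Kc6, Kb6, Ka6, Ka5, Kc4, Ka4.
Count: 6.

6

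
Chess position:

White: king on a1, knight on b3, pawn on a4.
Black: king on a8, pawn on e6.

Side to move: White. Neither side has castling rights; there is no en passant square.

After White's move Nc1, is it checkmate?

After Nc1: black king on a8; in check: no.
Black is not in check, so this cannot be checkmate.

no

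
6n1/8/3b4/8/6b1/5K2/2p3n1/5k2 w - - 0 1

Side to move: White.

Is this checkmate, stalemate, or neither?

neither

White to move; white king on f3.
In check: yes, from the black bishop on g4.
King squares — e2: attacked by Kf1; f2: attacked by Kf1; g2: attacked by Kf1; e3: attacked by Ng2; g3: attacked by Bd6; e4: available; f4: attacked by Ng2; g4: available.
Legal moves for White: Kxg4, Ke4.
White is in check but has 2 legal moves → neither.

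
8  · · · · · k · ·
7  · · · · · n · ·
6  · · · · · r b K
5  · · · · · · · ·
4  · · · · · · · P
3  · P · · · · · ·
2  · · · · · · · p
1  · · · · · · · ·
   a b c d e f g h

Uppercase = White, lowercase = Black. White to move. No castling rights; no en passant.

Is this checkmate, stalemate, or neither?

checkmate

White to move; white king on h6.
In check: yes, from the black knight on f7.
King squares — g5: attacked by Nf7; h5: attacked by Bg6; g6: attacked by Rf6; g7: attacked by Kf8; h7: attacked by Bg6.
Legal moves for White: none.
In check with no legal moves → checkmate.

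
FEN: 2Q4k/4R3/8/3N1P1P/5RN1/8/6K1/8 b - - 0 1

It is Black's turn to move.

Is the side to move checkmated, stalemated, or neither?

Black to move; black king on h8.
In check: yes, from the white queen on c8.
King squares — g7: attacked by Re7; h7: attacked by Re7; g8: attacked by Qc8.
Legal moves for Black: none.
In check with no legal moves → checkmate.

checkmate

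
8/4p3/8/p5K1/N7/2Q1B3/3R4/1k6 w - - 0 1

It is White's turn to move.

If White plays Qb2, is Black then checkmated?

yes

After Qb2: black king on b1; in check: yes, from the white queen on b2.
King squares — a1: attacked by Qb2; c1: attacked by Qb2; a2: attacked by Qb2; b2: attacked by Rd2; c2: attacked by Qb2.
Black has no legal moves → checkmate.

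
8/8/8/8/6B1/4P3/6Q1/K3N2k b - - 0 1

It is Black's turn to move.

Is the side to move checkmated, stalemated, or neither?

checkmate

Black to move; black king on h1.
In check: yes, from the white queen on g2.
King squares — g1: attacked by Qg2; g2: attacked by Ne1; h2: attacked by Qg2.
Legal moves for Black: none.
In check with no legal moves → checkmate.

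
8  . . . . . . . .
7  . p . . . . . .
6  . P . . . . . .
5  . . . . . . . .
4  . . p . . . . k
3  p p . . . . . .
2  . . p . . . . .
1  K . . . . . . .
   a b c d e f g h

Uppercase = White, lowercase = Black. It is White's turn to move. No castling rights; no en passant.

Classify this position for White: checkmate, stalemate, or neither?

White to move; white king on a1.
In check: no.
King squares — b1: attacked by Pc2; a2: attacked by Pb3; b2: attacked by Pa3.
Legal moves for White: none.
Not in check and no legal moves → stalemate.

stalemate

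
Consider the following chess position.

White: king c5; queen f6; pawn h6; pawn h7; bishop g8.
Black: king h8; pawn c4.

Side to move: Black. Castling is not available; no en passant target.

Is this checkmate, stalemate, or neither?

Black to move; black king on h8.
In check: yes, from the white queen on f6.
King squares — g7: attacked by Qf6; h7: attacked by Bg8; g8: attacked by Ph7.
Legal moves for Black: none.
In check with no legal moves → checkmate.

checkmate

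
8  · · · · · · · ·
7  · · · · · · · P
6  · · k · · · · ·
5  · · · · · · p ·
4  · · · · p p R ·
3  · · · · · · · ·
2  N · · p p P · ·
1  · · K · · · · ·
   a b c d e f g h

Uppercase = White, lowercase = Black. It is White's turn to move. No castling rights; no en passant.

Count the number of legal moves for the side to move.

4

White to move; king on c1.
In check: yes, from the black pawn on d2.
Legal moves: Kxd2, Kc2, Kb2, Kb1.
Count: 4.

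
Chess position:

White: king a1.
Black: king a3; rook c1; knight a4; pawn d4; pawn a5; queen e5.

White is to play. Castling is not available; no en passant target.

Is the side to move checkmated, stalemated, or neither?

checkmate

White to move; white king on a1.
In check: yes, from the black rook on c1.
King squares — b1: attacked by Rc1; a2: attacked by Ka3; b2: attacked by Ka3.
Legal moves for White: none.
In check with no legal moves → checkmate.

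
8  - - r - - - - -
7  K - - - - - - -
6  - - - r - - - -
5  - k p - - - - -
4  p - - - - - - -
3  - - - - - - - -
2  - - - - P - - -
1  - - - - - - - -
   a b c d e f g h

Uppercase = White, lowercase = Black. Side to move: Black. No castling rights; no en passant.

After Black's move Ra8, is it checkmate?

no

After Ra8: white king on a7; in check: yes, from the black rook on a8.
White has 2 legal replies: Kxa8, Kb7.
In check but a legal move exists → not checkmate.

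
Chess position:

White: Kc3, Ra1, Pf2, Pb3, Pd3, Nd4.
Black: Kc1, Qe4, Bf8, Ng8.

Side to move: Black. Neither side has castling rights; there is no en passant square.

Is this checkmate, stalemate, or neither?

checkmate

Black to move; black king on c1.
In check: yes, from the white rook on a1.
King squares — b1: attacked by Ra1; d1: attacked by Ra1; b2: attacked by Kc3; c2: attacked by Kc3; d2: attacked by Kc3.
Legal moves for Black: none.
In check with no legal moves → checkmate.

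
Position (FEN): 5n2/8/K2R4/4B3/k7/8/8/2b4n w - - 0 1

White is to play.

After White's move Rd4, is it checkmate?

no

After Rd4: black king on a4; in check: yes, from the white rook on d4.
Black has 2 legal replies: Kb3, Ka3.
In check but a legal move exists → not checkmate.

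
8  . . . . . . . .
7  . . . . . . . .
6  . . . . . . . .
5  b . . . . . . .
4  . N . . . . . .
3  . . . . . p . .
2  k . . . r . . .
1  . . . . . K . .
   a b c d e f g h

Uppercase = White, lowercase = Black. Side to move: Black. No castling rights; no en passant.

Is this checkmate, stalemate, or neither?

neither

Black to move; black king on a2.
In check: yes, from the white knight on b4.
King squares — a1: available; b1: available; b2: available; a3: available; b3: available.
Legal moves for Black: Kb3, Ka3, Kb2, Kb1, Ka1, Bxb4.
Black is in check but has 6 legal moves → neither.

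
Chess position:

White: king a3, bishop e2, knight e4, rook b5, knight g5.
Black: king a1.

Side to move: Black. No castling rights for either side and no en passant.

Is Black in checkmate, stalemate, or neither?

stalemate

Black to move; black king on a1.
In check: no.
King squares — b1: attacked by Rb5; a2: attacked by Ka3; b2: attacked by Ka3.
Legal moves for Black: none.
Not in check and no legal moves → stalemate.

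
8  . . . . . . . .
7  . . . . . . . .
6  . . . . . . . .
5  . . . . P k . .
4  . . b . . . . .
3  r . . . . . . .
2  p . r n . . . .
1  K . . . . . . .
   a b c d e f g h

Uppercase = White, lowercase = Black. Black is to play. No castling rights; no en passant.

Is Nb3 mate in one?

yes

After Nb3: white king on a1; in check: yes, from the black knight on b3.
King squares — b1: attacked by Pa2; a2: attacked by Rc2; b2: attacked by Rc2.
White has no legal moves → checkmate.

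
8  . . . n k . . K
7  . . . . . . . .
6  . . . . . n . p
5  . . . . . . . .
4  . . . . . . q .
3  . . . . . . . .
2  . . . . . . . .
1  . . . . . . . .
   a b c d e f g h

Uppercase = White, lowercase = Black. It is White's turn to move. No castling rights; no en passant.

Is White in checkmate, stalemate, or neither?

White to move; white king on h8.
In check: no.
King squares — g7: attacked by Qg4; h7: attacked by Nf6; g8: attacked by Qg4.
Legal moves for White: none.
Not in check and no legal moves → stalemate.

stalemate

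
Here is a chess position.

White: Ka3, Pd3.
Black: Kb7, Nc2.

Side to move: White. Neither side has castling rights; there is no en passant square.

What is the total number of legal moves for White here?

4

White to move; king on a3.
In check: yes, from the black knight on c2.
Legal moves: Ka4, Kb3, Kb2, Ka2.
Count: 4.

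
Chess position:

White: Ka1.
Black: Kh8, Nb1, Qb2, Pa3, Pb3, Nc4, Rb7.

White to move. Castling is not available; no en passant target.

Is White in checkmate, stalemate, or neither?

checkmate

White to move; white king on a1.
In check: yes, from the black queen on b2.
King squares — b1: attacked by Qb2; a2: attacked by Qb2; b2: attacked by Pa3.
Legal moves for White: none.
In check with no legal moves → checkmate.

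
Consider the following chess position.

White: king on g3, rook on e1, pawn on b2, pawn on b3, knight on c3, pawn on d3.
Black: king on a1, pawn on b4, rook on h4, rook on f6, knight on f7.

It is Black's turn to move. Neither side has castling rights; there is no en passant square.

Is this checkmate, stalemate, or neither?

Black to move; black king on a1.
In check: yes, from the white rook on e1.
King squares — b1: attacked by Re1; a2: attacked by Nc3; b2: available.
Legal moves for Black: Kxb2.
Black is in check but has 1 legal move → neither.

neither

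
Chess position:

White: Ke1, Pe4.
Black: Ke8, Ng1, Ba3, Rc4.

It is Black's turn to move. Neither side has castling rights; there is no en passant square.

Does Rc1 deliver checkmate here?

no

After Rc1: white king on e1; in check: yes, from the black rook on c1.
White has 2 legal replies: Kf2, Kd2.
In check but a legal move exists → not checkmate.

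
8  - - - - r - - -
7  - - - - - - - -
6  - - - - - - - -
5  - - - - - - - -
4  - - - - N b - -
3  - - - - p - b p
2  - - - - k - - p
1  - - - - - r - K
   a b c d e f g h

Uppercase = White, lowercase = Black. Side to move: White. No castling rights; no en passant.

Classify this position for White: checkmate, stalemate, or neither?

checkmate

White to move; white king on h1.
In check: yes, from the black rook on f1.
King squares — g1: attacked by Rf1; g2: attacked by Ph3; h2: attacked by Bg3.
Legal moves for White: none.
In check with no legal moves → checkmate.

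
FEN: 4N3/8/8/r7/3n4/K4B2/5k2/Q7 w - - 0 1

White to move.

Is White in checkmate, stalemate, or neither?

White to move; white king on a3.
In check: yes, from the black rook on a5.
King squares — a2: attacked by Ra5; b2: available; b3: attacked by Nd4; a4: attacked by Ra5; b4: available.
Legal moves for White: Kb4, Kb2.
White is in check but has 2 legal moves → neither.

neither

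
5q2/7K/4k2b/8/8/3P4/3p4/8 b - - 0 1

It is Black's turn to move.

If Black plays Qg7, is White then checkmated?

yes

After Qg7: white king on h7; in check: yes, from the black queen on g7.
King squares — g6: attacked by Qg7; h6: attacked by Qg7; g7: attacked by Bh6; g8: attacked by Qg7; h8: attacked by Qg7.
White has no legal moves → checkmate.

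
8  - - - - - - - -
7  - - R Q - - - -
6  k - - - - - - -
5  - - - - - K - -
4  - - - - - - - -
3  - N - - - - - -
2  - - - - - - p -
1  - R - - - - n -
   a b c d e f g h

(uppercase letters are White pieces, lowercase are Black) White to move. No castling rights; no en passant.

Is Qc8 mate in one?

no

After Qc8: black king on a6; in check: yes, from the white queen on c8.
Black has 2 legal replies: Kb6, Kb5.
In check but a legal move exists → not checkmate.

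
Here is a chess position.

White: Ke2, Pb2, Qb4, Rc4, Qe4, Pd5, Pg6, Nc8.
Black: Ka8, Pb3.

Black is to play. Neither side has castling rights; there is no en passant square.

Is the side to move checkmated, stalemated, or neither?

stalemate

Black to move; black king on a8.
In check: no.
King squares — a7: attacked by Nc8; b7: attacked by Qb4; b8: attacked by Qb4.
Legal moves for Black: none.
Not in check and no legal moves → stalemate.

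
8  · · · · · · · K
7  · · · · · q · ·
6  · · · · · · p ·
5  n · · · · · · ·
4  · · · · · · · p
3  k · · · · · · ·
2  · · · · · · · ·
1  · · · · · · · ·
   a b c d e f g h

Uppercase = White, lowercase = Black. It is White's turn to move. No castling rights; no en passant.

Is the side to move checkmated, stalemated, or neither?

White to move; white king on h8.
In check: no.
King squares — g7: attacked by Qf7; h7: attacked by Qf7; g8: attacked by Qf7.
Legal moves for White: none.
Not in check and no legal moves → stalemate.

stalemate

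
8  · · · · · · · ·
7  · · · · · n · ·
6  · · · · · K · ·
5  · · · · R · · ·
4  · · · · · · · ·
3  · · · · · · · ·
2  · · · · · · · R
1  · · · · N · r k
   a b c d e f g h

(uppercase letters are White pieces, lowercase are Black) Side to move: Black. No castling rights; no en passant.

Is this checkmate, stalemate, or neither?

Black to move; black king on h1.
In check: yes, from the white rook on h2.
Legal moves for Black: Kxh2.
Black is in check but has 1 legal move → neither.

neither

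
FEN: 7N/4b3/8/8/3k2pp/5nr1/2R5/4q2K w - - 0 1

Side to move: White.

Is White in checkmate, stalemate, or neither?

checkmate

White to move; white king on h1.
In check: yes, from the black queen on e1.
King squares — g1: attacked by Qe1; g2: attacked by Rg3; h2: attacked by Nf3.
Legal moves for White: none.
In check with no legal moves → checkmate.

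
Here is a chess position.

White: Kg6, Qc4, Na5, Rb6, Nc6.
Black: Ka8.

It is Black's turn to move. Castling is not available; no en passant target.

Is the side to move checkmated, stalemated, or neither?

Black to move; black king on a8.
In check: no.
King squares — a7: attacked by Nc6; b7: attacked by Na5; b8: attacked by Rb6.
Legal moves for Black: none.
Not in check and no legal moves → stalemate.

stalemate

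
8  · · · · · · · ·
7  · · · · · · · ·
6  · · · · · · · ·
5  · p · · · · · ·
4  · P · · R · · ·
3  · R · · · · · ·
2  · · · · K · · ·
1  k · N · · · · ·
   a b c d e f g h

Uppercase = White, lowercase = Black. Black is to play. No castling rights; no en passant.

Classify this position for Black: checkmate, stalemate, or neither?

stalemate

Black to move; black king on a1.
In check: no.
King squares — b1: attacked by Rb3; a2: attacked by Nc1; b2: attacked by Rb3.
Legal moves for Black: none.
Not in check and no legal moves → stalemate.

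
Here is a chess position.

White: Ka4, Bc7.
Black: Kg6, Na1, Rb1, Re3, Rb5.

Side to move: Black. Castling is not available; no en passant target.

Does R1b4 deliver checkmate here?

After R1b4: white king on a4; in check: yes, from the black rook on b4.
King squares — a3: attacked by Re3; b3: attacked by Na1; b4: attacked by Rb5; a5: attacked by Rb5; b5: attacked by Rb4.
White has no legal moves → checkmate.

yes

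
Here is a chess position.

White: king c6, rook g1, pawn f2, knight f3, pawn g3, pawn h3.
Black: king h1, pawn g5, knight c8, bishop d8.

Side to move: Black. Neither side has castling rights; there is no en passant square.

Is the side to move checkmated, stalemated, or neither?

checkmate

Black to move; black king on h1.
In check: yes, from the white rook on g1.
King squares — g1: attacked by Nf3; g2: attacked by Rg1; h2: attacked by Nf3.
Legal moves for Black: none.
In check with no legal moves → checkmate.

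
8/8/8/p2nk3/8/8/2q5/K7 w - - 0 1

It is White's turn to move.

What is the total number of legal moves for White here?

White to move; king on a1.
In check: no.
Legal moves: none.
Count: 0.

0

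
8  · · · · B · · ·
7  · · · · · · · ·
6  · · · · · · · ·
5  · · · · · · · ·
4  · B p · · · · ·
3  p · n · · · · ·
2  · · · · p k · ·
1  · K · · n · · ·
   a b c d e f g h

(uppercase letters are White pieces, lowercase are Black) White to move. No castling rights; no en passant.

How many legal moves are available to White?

White to move; king on b1.
In check: yes, from the black knight on c3.
Legal moves: Kc1, Ka1, Bxc3.
Count: 3.

3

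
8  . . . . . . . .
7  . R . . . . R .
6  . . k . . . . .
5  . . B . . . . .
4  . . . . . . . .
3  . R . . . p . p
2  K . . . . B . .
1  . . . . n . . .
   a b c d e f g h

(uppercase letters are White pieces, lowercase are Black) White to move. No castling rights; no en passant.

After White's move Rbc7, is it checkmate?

no

After Rbc7: black king on c6; in check: yes, from the white rook on c7.
Black has 1 legal reply: Kd5.
In check but a legal move exists → not checkmate.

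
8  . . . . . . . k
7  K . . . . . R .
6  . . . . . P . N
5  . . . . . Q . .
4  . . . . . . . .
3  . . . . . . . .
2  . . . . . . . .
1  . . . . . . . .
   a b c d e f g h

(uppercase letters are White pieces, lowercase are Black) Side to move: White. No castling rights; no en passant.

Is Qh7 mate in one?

After Qh7: black king on h8; in check: yes, from the white queen on h7.
King squares — g7: attacked by Pf6; h7: attacked by Rg7; g8: attacked by Nh6.
Black has no legal moves → checkmate.

yes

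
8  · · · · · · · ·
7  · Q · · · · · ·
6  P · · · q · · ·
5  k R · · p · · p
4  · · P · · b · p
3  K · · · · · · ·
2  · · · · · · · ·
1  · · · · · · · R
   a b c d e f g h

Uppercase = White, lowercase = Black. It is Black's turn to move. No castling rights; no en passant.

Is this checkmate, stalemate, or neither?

checkmate

Black to move; black king on a5.
In check: yes, from the white rook on b5.
King squares — a4: attacked by Ka3; b4: attacked by Ka3; b5: attacked by Pc4; a6: attacked by Qb7; b6: attacked by Rb5.
Legal moves for Black: none.
In check with no legal moves → checkmate.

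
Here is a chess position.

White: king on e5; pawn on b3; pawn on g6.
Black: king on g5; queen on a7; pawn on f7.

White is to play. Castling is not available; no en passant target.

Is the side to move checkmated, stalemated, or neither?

neither

White to move; white king on e5.
In check: no.
Legal moves for White: Kd6, Kd5, Ke4, gxf7, g7, b4.
White has 6 legal moves and is not in check → neither.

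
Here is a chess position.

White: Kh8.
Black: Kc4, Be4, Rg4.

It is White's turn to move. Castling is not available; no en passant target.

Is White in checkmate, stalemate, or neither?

stalemate

White to move; white king on h8.
In check: no.
King squares — g7: attacked by Rg4; h7: attacked by Be4; g8: attacked by Rg4.
Legal moves for White: none.
Not in check and no legal moves → stalemate.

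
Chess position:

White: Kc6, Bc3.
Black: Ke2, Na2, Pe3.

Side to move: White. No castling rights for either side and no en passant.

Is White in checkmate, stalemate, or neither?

neither

White to move; white king on c6.
In check: no.
Legal moves for White include: Kd7, Kc7, Kb7, Kd6, Kb6, Kd5, Kc5, Kb5, Bh8, Bg7, Bf6, Be5, Ba5, Bd4, Bb4, Bd2, Bb2, Be1, ... (list truncated; more exist).
White has legal moves and is not in check → neither.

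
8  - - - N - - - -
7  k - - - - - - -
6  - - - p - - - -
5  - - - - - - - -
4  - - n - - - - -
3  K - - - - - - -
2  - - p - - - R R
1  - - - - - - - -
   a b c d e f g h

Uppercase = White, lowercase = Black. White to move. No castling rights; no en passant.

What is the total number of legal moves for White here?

4

White to move; king on a3.
In check: yes, from the black knight on c4.
Legal moves: Kb4, Ka4, Kb3, Ka2.
Count: 4.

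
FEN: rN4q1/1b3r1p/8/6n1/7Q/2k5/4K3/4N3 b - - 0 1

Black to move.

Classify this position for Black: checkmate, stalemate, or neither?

neither

Black to move; black king on c3.
In check: no.
Legal moves for Black include: Qh8, Qf8, Qe8+, Qd8, Qc8, Qxb8, Qg7, Qg6, Rxb8, Ra7, Ra6, Ra5, Ra4, Ra3, Ra2+, Ra1, Rf8, Rg7, ... (list truncated; more exist).
Black has legal moves and is not in check → neither.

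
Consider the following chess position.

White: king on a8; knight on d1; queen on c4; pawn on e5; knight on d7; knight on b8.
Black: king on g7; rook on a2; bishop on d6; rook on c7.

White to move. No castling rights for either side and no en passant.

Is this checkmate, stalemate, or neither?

White to move; white king on a8.
In check: yes, from the black rook on a2.
Legal moves for White: Na6, Qa6, Qa4, Qxa2.
White is in check but has 4 legal moves → neither.

neither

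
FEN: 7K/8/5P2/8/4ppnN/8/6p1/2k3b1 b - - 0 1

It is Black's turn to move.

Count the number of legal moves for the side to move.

Black to move; king on c1.
In check: no.
Legal moves: Nh6, Nxf6, Ne5, Ne3, Nh2, Nf2, Ba7, Bb6, Bc5, Bd4, Be3, Bh2, Bf2, Kd2, Kc2, Kb2, Kd1, Kb1, f3, e3.
Count: 20.

20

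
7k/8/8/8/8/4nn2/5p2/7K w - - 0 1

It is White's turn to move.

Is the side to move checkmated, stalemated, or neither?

White to move; white king on h1.
In check: no.
King squares — g1: attacked by Pf2; g2: attacked by Ne3; h2: attacked by Nf3.
Legal moves for White: none.
Not in check and no legal moves → stalemate.

stalemate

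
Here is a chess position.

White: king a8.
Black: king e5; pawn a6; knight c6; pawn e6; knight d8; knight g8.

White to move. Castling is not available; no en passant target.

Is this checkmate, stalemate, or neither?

stalemate

White to move; white king on a8.
In check: no.
King squares — a7: attacked by Nc6; b7: attacked by Nd8; b8: attacked by Nc6.
Legal moves for White: none.
Not in check and no legal moves → stalemate.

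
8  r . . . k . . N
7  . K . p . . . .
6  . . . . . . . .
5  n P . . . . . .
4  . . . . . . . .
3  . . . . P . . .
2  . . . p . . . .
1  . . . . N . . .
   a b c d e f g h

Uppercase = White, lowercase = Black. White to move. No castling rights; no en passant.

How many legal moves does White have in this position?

White to move; king on b7.
In check: yes, from the black knight on a5.
Legal moves: Kxa8, Kc7, Kb6.
Count: 3.

3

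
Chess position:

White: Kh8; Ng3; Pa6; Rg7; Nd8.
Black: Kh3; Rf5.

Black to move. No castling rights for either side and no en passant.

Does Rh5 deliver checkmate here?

After Rh5: white king on h8; in check: yes, from the black rook on h5.
White has 3 legal replies: Kg8, Rh7, Nxh5.
In check but a legal move exists → not checkmate.

no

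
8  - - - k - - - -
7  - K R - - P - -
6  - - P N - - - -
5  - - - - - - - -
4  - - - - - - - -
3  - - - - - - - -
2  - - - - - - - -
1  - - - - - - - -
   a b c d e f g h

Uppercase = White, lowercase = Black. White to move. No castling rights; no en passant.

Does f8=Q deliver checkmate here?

After f8=Q: black king on d8; in check: yes, from the white queen on f8.
King squares — c7: attacked by Kb7; d7: attacked by Pc6; e7: attacked by Rc7; c8: attacked by Nd6; e8: attacked by Nd6.
Black has no legal moves → checkmate.

yes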